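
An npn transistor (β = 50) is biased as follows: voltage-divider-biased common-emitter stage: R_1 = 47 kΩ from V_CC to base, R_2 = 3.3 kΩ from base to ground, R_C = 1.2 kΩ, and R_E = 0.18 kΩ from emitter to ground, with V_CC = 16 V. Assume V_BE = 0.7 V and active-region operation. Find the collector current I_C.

I_C ≈ 1.4 mA

Thevenize the base divider: V_Th = V_CC·R_2/(R_1+R_2) = 16×3.3/50.3 = 1.05 V, R_Th = R_1‖R_2 = 3.08 kΩ.
Base-emitter loop: V_Th = I_B·R_Th + V_BE + (β+1)I_B·R_E, so I_B = (1.05 − 0.7) / (3.08 + 51×0.18) = 0.0285 mA.
I_C = β·I_B = 50×0.0285 = 1.43 mA, and I_E = (β+1)I_B = 1.45 mA.
V_CE = V_CC − I_C·R_C − I_E·R_E = 16 − 1.43×1.2 − 1.45×0.18 = 14 V.
V_CE = 14 V > 0.2 V confirms active-region operation.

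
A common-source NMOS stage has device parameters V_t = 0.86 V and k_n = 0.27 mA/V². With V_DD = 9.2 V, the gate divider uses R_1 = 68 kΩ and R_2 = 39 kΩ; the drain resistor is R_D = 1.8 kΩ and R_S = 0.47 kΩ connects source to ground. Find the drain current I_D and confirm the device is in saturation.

V_G = V_DD·R_2/(R_1+R_2) = 9.2×39/107 = 3.35 V.
Assume saturation: I_D = (k_n/2)(V_GS − V_t)² with V_GS = V_G − I_D·R_S = 3.35 − 0.47·I_D.
Substituting gives 0.0298·I_D² − 1.32·I_D + 0.839 = 0, with roots I_D = 0.647 or 43.5 mA.
The root I_D = 43.5 mA gives V_GS = -17.1 V ≤ V_t, so take I_D = 0.647 mA.
Then V_GS = 3.05 V and V_DS = V_DD − I_D(R_D+R_S) = 9.2 − 0.647×2.27 = 7.73 V.
Saturation requires V_DS ≥ V_GS − V_t = 2.19 V; 7.73 ≥ 2.19 ✓.

I_D ≈ 0.65 mA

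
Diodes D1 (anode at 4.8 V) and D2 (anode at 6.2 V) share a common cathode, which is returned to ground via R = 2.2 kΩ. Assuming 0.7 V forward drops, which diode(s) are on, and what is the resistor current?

Assume both conduct. Then node N would need to be at both 4.8−0.7 = 4.1 V and 6.2−0.7 = 5.5 V, which is impossible.
Assume only D2 conducts: V_N = 6.2 − 0.7 = 5.5 V, so I_R = 5.5/2.2 = 2.5 mA.
Check D1: its anode-to-cathode voltage is 4.8 − 5.5 = -0.7 V < 0.7 V, so it is off. The assumption is consistent.

Only D2 conducts; I_R ≈ 2.5 mA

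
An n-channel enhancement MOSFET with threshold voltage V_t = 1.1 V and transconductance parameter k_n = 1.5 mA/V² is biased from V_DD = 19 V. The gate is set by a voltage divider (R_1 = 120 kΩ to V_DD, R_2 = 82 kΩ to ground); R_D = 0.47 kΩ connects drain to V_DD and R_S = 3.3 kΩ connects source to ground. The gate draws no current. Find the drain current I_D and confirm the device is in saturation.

V_G = V_DD·R_2/(R_1+R_2) = 19×82/202 = 7.71 V.
Assume saturation: I_D = (k_n/2)(V_GS − V_t)² with V_GS = V_G − I_D·R_S = 7.71 − 3.3·I_D.
Substituting gives 8.17·I_D² − 33.7·I_D + 32.8 = 0, with roots I_D = 1.57 or 2.56 mA.
The root I_D = 2.56 mA gives V_GS = -0.749 V ≤ V_t, so take I_D = 1.57 mA.
Then V_GS = 2.55 V and V_DS = V_DD − I_D(R_D+R_S) = 19 − 1.57×3.77 = 13.1 V.
Saturation requires V_DS ≥ V_GS − V_t = 1.45 V; 13.1 ≥ 1.45 ✓.

I_D ≈ 1.6 mA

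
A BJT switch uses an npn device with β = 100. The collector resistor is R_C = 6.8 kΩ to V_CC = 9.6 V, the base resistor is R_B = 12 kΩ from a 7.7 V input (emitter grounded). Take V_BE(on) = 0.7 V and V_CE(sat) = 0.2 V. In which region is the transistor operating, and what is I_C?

Assume active: I_B = (7.7 − 0.7)/12 = 0.583 mA, giving I_C = β·I_B = 58.3 mA.
But then V_CE = 9.6 − 58.3×6.8 = -387 V < V_CE(sat) = 0.2 V — impossible in the active region.
So the transistor is saturated. With V_CE = 0.2 V, I_C = (V_CC − 0.2)/R_C = 9.4/6.8 = 1.38 mA.
Check: β·I_B = 58.3 mA > I_C = 1.38 mA, confirming saturation.

saturation; I_C ≈ 1.4 mA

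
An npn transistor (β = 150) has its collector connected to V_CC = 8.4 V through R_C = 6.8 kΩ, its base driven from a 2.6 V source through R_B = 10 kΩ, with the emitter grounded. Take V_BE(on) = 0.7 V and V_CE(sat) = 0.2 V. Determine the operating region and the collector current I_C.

Assume active: I_B = (2.6 − 0.7)/10 = 0.19 mA, giving I_C = β·I_B = 28.5 mA.
But then V_CE = 8.4 − 28.5×6.8 = -185 V < V_CE(sat) = 0.2 V — impossible in the active region.
So the transistor is saturated. With V_CE = 0.2 V, I_C = (V_CC − 0.2)/R_C = 8.2/6.8 = 1.21 mA.
Check: β·I_B = 28.5 mA > I_C = 1.21 mA, confirming saturation.

saturation; I_C ≈ 1.2 mA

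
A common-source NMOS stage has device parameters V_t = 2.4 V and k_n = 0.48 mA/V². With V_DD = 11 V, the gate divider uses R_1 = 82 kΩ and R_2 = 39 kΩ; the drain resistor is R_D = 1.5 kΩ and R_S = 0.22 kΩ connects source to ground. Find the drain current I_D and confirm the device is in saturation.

V_G = V_DD·R_2/(R_1+R_2) = 11×39/121 = 3.55 V.
Assume saturation: I_D = (k_n/2)(V_GS − V_t)² with V_GS = V_G − I_D·R_S = 3.55 − 0.22·I_D.
Substituting gives 0.0116·I_D² − 1.12·I_D + 0.315 = 0, with roots I_D = 0.282 or 96.2 mA.
The root I_D = 96.2 mA gives V_GS = -17.6 V ≤ V_t, so take I_D = 0.282 mA.
Then V_GS = 3.48 V and V_DS = V_DD − I_D(R_D+R_S) = 11 − 0.282×1.72 = 10.5 V.
Saturation requires V_DS ≥ V_GS − V_t = 1.08 V; 10.5 ≥ 1.08 ✓.

I_D ≈ 0.28 mA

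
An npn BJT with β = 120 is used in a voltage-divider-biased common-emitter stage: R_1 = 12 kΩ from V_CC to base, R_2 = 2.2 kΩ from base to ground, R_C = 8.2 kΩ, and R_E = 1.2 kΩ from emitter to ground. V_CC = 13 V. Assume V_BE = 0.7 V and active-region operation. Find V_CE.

Thevenize the base divider: V_Th = V_CC·R_2/(R_1+R_2) = 13×2.2/14.2 = 2.01 V, R_Th = R_1‖R_2 = 1.86 kΩ.
Base-emitter loop: V_Th = I_B·R_Th + V_BE + (β+1)I_B·R_E, so I_B = (2.01 − 0.7) / (1.86 + 121×1.2) = 0.00894 mA.
I_C = β·I_B = 120×0.00894 = 1.07 mA, and I_E = (β+1)I_B = 1.08 mA.
V_CE = V_CC − I_C·R_C − I_E·R_E = 13 − 1.07×8.2 − 1.08×1.2 = 2.91 V.
V_CE = 2.91 V > 0.2 V confirms active-region operation.

V_CE ≈ 2.9 V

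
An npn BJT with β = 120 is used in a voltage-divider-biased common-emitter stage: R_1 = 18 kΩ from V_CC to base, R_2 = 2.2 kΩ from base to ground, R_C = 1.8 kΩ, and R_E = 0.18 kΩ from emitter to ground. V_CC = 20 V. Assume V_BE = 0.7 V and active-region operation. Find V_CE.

V_CE ≈ 5.2 V

Thevenize the base divider: V_Th = V_CC·R_2/(R_1+R_2) = 20×2.2/20.2 = 2.18 V, R_Th = R_1‖R_2 = 1.96 kΩ.
Base-emitter loop: V_Th = I_B·R_Th + V_BE + (β+1)I_B·R_E, so I_B = (2.18 − 0.7) / (1.96 + 121×0.18) = 0.0623 mA.
I_C = β·I_B = 120×0.0623 = 7.47 mA, and I_E = (β+1)I_B = 7.53 mA.
V_CE = V_CC − I_C·R_C − I_E·R_E = 20 − 7.47×1.8 − 7.53×0.18 = 5.19 V.
V_CE = 5.19 V > 0.2 V confirms active-region operation.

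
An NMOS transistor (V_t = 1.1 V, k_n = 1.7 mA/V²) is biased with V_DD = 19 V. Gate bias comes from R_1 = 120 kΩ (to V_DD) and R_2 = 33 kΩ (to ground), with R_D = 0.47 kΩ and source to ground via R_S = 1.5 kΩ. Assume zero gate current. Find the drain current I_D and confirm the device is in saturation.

I_D ≈ 1.2 mA

V_G = V_DD·R_2/(R_1+R_2) = 19×33/153 = 4.1 V.
Assume saturation: I_D = (k_n/2)(V_GS − V_t)² with V_GS = V_G − I_D·R_S = 4.1 − 1.5·I_D.
Substituting gives 1.91·I_D² − 8.64·I_D + 7.64 = 0, with roots I_D = 1.2 or 3.32 mA.
The root I_D = 3.32 mA gives V_GS = -0.875 V ≤ V_t, so take I_D = 1.2 mA.
Then V_GS = 2.29 V and V_DS = V_DD − I_D(R_D+R_S) = 19 − 1.2×1.97 = 16.6 V.
Saturation requires V_DS ≥ V_GS − V_t = 1.19 V; 16.6 ≥ 1.19 ✓.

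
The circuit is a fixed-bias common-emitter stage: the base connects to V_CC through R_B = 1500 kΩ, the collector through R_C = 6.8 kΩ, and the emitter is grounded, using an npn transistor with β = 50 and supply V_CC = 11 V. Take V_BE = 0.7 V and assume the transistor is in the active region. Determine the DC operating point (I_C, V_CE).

Base loop: V_CC = I_B·R_B + V_BE, so I_B = (11 − 0.7)/1500 kΩ = 0.00687 mA.
In the active region I_C = β·I_B = 50 × 0.00687 = 0.343 mA.
Collector loop: V_CE = V_CC − I_C·R_C = 11 − 0.343×6.8 = 8.67 V.
Since V_CE = 8.67 V > V_CE(sat) ≈ 0.2 V, the transistor is in the active region as assumed.

I_C ≈ 0.34 mA, V_CE ≈ 8.7 V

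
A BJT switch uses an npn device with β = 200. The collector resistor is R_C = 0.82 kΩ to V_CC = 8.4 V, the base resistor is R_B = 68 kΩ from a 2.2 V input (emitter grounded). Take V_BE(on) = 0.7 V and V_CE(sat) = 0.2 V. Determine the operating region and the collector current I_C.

Assume active. Base-emitter loop: I_B = (V_BB − V_BE)/R_B = (2.2 − 0.7)/68 = 0.0221 mA.
I_C = β·I_B = 200×0.0221 = 4.41 mA.
V_CE = V_CC − I_C·R_C = 8.4 − 4.41×0.82 = 4.78 V > V_CE(sat), so the active-region assumption holds.

active; I_C ≈ 4.4 mA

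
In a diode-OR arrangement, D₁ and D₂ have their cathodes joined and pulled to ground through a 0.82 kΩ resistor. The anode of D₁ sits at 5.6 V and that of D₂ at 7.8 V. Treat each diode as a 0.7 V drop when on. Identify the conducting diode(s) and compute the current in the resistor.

Assume both conduct. Then node N would need to be at both 5.6−0.7 = 4.9 V and 7.8−0.7 = 7.1 V, which is impossible.
Assume only D₂ conducts: V_N = 7.8 − 0.7 = 7.1 V, so I_R = 7.1/0.82 = 8.66 mA.
Check D₁: its anode-to-cathode voltage is 5.6 − 7.1 = -1.5 V < 0.7 V, so it is off. The assumption is consistent.

Only D₂ conducts; I_R ≈ 8.7 mA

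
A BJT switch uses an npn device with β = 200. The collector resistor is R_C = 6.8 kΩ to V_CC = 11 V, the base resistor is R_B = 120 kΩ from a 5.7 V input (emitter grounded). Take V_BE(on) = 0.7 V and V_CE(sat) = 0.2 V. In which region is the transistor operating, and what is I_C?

Assume active: I_B = (5.7 − 0.7)/120 = 0.0417 mA, giving I_C = β·I_B = 8.33 mA.
But then V_CE = 11 − 8.33×6.8 = -45.7 V < V_CE(sat) = 0.2 V — impossible in the active region.
So the transistor is saturated. With V_CE = 0.2 V, I_C = (V_CC − 0.2)/R_C = 10.8/6.8 = 1.59 mA.
Check: β·I_B = 8.33 mA > I_C = 1.59 mA, confirming saturation.

saturation; I_C ≈ 1.6 mA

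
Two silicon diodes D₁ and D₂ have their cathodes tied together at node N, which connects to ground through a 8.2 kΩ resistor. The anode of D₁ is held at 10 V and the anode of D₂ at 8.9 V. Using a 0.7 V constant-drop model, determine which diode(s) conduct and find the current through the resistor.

Only D₁ conducts; I_R ≈ 1.1 mA

Assume both conduct. Then node N would need to be at both 10−0.7 = 9.3 V and 8.9−0.7 = 8.2 V, which is impossible.
Assume only D₁ conducts: V_N = 10 − 0.7 = 9.3 V, so I_R = 9.3/8.2 = 1.13 mA.
Check D₂: its anode-to-cathode voltage is 8.9 − 9.3 = -0.4 V < 0.7 V, so it is off. The assumption is consistent.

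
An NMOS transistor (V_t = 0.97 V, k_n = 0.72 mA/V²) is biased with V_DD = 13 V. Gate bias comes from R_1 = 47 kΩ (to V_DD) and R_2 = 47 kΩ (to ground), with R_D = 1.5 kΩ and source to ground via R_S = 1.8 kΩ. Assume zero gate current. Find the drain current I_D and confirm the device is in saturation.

I_D ≈ 1.8 mA

V_G = V_DD·R_2/(R_1+R_2) = 13×47/94 = 6.5 V.
Assume saturation: I_D = (k_n/2)(V_GS − V_t)² with V_GS = V_G − I_D·R_S = 6.5 − 1.8·I_D.
Substituting gives 1.17·I_D² − 8.17·I_D + 11 = 0, with roots I_D = 1.82 or 5.18 mA.
The root I_D = 5.18 mA gives V_GS = -2.82 V ≤ V_t, so take I_D = 1.82 mA.
Then V_GS = 3.22 V and V_DS = V_DD − I_D(R_D+R_S) = 13 − 1.82×3.3 = 6.99 V.
Saturation requires V_DS ≥ V_GS − V_t = 2.25 V; 6.99 ≥ 2.25 ✓.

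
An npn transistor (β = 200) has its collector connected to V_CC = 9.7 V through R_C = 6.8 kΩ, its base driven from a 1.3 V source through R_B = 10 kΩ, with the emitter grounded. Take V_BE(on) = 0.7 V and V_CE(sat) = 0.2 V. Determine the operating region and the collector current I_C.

Assume active: I_B = (1.3 − 0.7)/10 = 0.06 mA, giving I_C = β·I_B = 12 mA.
But then V_CE = 9.7 − 12×6.8 = -71.9 V < V_CE(sat) = 0.2 V — impossible in the active region.
So the transistor is saturated. With V_CE = 0.2 V, I_C = (V_CC − 0.2)/R_C = 9.5/6.8 = 1.4 mA.
Check: β·I_B = 12 mA > I_C = 1.4 mA, confirming saturation.

saturation; I_C ≈ 1.4 mA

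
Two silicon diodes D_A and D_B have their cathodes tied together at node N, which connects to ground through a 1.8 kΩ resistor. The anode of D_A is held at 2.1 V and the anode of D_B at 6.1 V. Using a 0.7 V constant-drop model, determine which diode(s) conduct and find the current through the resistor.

Only D_B conducts; I_R ≈ 3 mA

Assume both conduct. Then node N would need to be at both 2.1−0.7 = 1.4 V and 6.1−0.7 = 5.4 V, which is impossible.
Assume only D_B conducts: V_N = 6.1 − 0.7 = 5.4 V, so I_R = 5.4/1.8 = 3 mA.
Check D_A: its anode-to-cathode voltage is 2.1 − 5.4 = -3.3 V < 0.7 V, so it is off. The assumption is consistent.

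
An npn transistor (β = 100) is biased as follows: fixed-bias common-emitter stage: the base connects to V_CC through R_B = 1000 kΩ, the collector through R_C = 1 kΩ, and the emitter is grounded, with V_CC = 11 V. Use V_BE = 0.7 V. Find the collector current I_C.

Base loop: V_CC = I_B·R_B + V_BE, so I_B = (11 − 0.7)/1000 kΩ = 0.0103 mA.
In the active region I_C = β·I_B = 100 × 0.0103 = 1.03 mA.
Collector loop: V_CE = V_CC − I_C·R_C = 11 − 1.03×1 = 9.97 V.
Since V_CE = 9.97 V > V_CE(sat) ≈ 0.2 V, the transistor is in the active region as assumed.

I_C ≈ 1 mA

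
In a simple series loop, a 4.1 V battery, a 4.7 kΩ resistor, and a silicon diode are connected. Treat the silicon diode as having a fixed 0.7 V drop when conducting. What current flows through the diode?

KVL around the loop: 4.1 = V_D + I·R = 0.7 + I × 4.7 kΩ.
So I = (4.1 − 0.7) / 4.7 kΩ = 3.4 / 4.7 = 0.723 mA.

I ≈ 0.72 mA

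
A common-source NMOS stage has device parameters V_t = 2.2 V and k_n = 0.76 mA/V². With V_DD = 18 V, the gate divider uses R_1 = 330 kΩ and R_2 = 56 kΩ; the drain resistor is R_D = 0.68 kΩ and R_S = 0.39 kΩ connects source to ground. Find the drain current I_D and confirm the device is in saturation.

V_G = V_DD·R_2/(R_1+R_2) = 18×56/386 = 2.61 V.
Assume saturation: I_D = (k_n/2)(V_GS − V_t)² with V_GS = V_G − I_D·R_S = 2.61 − 0.39·I_D.
Substituting gives 0.0578·I_D² − 1.12·I_D + 0.0643 = 0, with roots I_D = 0.0575 or 19.4 mA.
The root I_D = 19.4 mA gives V_GS = -4.94 V ≤ V_t, so take I_D = 0.0575 mA.
Then V_GS = 2.59 V and V_DS = V_DD − I_D(R_D+R_S) = 18 − 0.0575×1.07 = 17.9 V.
Saturation requires V_DS ≥ V_GS − V_t = 0.389 V; 17.9 ≥ 0.389 ✓.

I_D ≈ 0.057 mA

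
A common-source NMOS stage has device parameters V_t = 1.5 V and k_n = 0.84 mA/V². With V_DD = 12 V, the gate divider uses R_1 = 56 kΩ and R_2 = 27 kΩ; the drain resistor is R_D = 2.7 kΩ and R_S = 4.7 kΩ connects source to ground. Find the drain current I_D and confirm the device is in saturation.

I_D ≈ 0.32 mA

V_G = V_DD·R_2/(R_1+R_2) = 12×27/83 = 3.9 V.
Assume saturation: I_D = (k_n/2)(V_GS − V_t)² with V_GS = V_G − I_D·R_S = 3.9 − 4.7·I_D.
Substituting gives 9.28·I_D² − 10.5·I_D + 2.43 = 0, with roots I_D = 0.324 or 0.806 mA.
The root I_D = 0.806 mA gives V_GS = 0.115 V ≤ V_t, so take I_D = 0.324 mA.
Then V_GS = 2.38 V and V_DS = V_DD − I_D(R_D+R_S) = 12 − 0.324×7.4 = 9.6 V.
Saturation requires V_DS ≥ V_GS − V_t = 0.879 V; 9.6 ≥ 0.879 ✓.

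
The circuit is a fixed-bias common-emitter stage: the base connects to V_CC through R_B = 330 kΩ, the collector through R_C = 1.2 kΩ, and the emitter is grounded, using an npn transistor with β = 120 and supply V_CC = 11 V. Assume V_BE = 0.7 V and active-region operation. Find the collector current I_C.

I_C ≈ 3.7 mA

Base loop: V_CC = I_B·R_B + V_BE, so I_B = (11 − 0.7)/330 kΩ = 0.0312 mA.
In the active region I_C = β·I_B = 120 × 0.0312 = 3.75 mA.
Collector loop: V_CE = V_CC − I_C·R_C = 11 − 3.75×1.2 = 6.51 V.
Since V_CE = 6.51 V > V_CE(sat) ≈ 0.2 V, the transistor is in the active region as assumed.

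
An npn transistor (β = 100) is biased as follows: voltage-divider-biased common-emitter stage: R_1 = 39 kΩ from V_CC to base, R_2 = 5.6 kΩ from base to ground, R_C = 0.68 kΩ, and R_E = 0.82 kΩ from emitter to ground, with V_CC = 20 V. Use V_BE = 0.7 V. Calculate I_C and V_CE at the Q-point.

I_C ≈ 2.1 mA, V_CE ≈ 17 V

Thevenize the base divider: V_Th = V_CC·R_2/(R_1+R_2) = 20×5.6/44.6 = 2.51 V, R_Th = R_1‖R_2 = 4.9 kΩ.
Base-emitter loop: V_Th = I_B·R_Th + V_BE + (β+1)I_B·R_E, so I_B = (2.51 − 0.7) / (4.9 + 101×0.82) = 0.0206 mA.
I_C = β·I_B = 100×0.0206 = 2.06 mA, and I_E = (β+1)I_B = 2.09 mA.
V_CE = V_CC − I_C·R_C − I_E·R_E = 20 − 2.06×0.68 − 2.09×0.82 = 16.9 V.
V_CE = 16.9 V > 0.2 V confirms active-region operation.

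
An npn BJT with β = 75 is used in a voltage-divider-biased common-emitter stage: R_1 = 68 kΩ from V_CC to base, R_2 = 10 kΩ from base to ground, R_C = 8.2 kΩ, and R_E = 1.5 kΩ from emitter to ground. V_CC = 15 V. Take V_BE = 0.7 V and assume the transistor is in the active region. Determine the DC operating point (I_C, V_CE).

I_C ≈ 0.75 mA, V_CE ≈ 7.7 V

Thevenize the base divider: V_Th = V_CC·R_2/(R_1+R_2) = 15×10/78 = 1.92 V, R_Th = R_1‖R_2 = 8.72 kΩ.
Base-emitter loop: V_Th = I_B·R_Th + V_BE + (β+1)I_B·R_E, so I_B = (1.92 − 0.7) / (8.72 + 76×1.5) = 0.00997 mA.
I_C = β·I_B = 75×0.00997 = 0.747 mA, and I_E = (β+1)I_B = 0.757 mA.
V_CE = V_CC − I_C·R_C − I_E·R_E = 15 − 0.747×8.2 − 0.757×1.5 = 7.73 V.
V_CE = 7.73 V > 0.2 V confirms active-region operation.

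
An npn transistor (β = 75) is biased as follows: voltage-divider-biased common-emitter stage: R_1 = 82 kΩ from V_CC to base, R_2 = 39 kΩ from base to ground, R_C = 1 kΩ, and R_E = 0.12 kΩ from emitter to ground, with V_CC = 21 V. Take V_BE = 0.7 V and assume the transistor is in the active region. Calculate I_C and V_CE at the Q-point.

Thevenize the base divider: V_Th = V_CC·R_2/(R_1+R_2) = 21×39/121 = 6.77 V, R_Th = R_1‖R_2 = 26.4 kΩ.
Base-emitter loop: V_Th = I_B·R_Th + V_BE + (β+1)I_B·R_E, so I_B = (6.77 − 0.7) / (26.4 + 76×0.12) = 0.171 mA.
I_C = β·I_B = 75×0.171 = 12.8 mA, and I_E = (β+1)I_B = 13 mA.
V_CE = V_CC − I_C·R_C − I_E·R_E = 21 − 12.8×1 − 13×0.12 = 6.64 V.
V_CE = 6.64 V > 0.2 V confirms active-region operation.

I_C ≈ 13 mA, V_CE ≈ 6.6 V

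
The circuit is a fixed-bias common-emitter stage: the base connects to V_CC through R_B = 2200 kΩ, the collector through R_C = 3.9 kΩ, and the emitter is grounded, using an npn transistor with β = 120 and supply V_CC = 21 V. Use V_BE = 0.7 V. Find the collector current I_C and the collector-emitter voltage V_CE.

Base loop: V_CC = I_B·R_B + V_BE, so I_B = (21 − 0.7)/2200 kΩ = 0.00923 mA.
In the active region I_C = β·I_B = 120 × 0.00923 = 1.11 mA.
Collector loop: V_CE = V_CC − I_C·R_C = 21 − 1.11×3.9 = 16.7 V.
Since V_CE = 16.7 V > V_CE(sat) ≈ 0.2 V, the transistor is in the active region as assumed.

I_C ≈ 1.1 mA, V_CE ≈ 17 V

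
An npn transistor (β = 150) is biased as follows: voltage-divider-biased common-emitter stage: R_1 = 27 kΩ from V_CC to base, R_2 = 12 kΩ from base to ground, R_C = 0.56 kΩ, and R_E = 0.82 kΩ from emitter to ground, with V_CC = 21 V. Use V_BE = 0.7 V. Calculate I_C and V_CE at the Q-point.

Thevenize the base divider: V_Th = V_CC·R_2/(R_1+R_2) = 21×12/39 = 6.46 V, R_Th = R_1‖R_2 = 8.31 kΩ.
Base-emitter loop: V_Th = I_B·R_Th + V_BE + (β+1)I_B·R_E, so I_B = (6.46 − 0.7) / (8.31 + 151×0.82) = 0.0436 mA.
I_C = β·I_B = 150×0.0436 = 6.54 mA, and I_E = (β+1)I_B = 6.58 mA.
V_CE = V_CC − I_C·R_C − I_E·R_E = 21 − 6.54×0.56 − 6.58×0.82 = 11.9 V.
V_CE = 11.9 V > 0.2 V confirms active-region operation.

I_C ≈ 6.5 mA, V_CE ≈ 12 V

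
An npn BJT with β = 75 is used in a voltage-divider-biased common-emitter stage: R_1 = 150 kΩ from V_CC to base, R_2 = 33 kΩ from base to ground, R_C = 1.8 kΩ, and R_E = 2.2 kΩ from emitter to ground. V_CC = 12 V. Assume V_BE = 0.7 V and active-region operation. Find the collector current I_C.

Thevenize the base divider: V_Th = V_CC·R_2/(R_1+R_2) = 12×33/183 = 2.16 V, R_Th = R_1‖R_2 = 27 kΩ.
Base-emitter loop: V_Th = I_B·R_Th + V_BE + (β+1)I_B·R_E, so I_B = (2.16 − 0.7) / (27 + 76×2.2) = 0.00754 mA.
I_C = β·I_B = 75×0.00754 = 0.565 mA, and I_E = (β+1)I_B = 0.573 mA.
V_CE = V_CC − I_C·R_C − I_E·R_E = 12 − 0.565×1.8 − 0.573×2.2 = 9.72 V.
V_CE = 9.72 V > 0.2 V confirms active-region operation.

I_C ≈ 0.57 mA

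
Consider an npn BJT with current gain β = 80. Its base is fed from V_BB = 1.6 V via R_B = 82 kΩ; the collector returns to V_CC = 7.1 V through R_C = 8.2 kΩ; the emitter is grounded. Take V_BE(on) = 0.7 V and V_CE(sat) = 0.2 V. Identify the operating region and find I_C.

Assume active: I_B = (1.6 − 0.7)/82 = 0.011 mA, giving I_C = β·I_B = 0.878 mA.
But then V_CE = 7.1 − 0.878×8.2 = -0.1 V < V_CE(sat) = 0.2 V — impossible in the active region.
So the transistor is saturated. With V_CE = 0.2 V, I_C = (V_CC − 0.2)/R_C = 6.9/8.2 = 0.841 mA.
Check: β·I_B = 0.878 mA > I_C = 0.841 mA, confirming saturation.

saturation; I_C ≈ 0.84 mA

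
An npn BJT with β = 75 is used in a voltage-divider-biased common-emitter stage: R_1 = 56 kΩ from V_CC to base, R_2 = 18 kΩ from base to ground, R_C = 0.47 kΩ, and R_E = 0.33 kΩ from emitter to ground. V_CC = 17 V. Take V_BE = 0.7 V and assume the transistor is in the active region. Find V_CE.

V_CE ≈ 12 V

Thevenize the base divider: V_Th = V_CC·R_2/(R_1+R_2) = 17×18/74 = 4.14 V, R_Th = R_1‖R_2 = 13.6 kΩ.
Base-emitter loop: V_Th = I_B·R_Th + V_BE + (β+1)I_B·R_E, so I_B = (4.14 − 0.7) / (13.6 + 76×0.33) = 0.0888 mA.
I_C = β·I_B = 75×0.0888 = 6.66 mA, and I_E = (β+1)I_B = 6.75 mA.
V_CE = V_CC − I_C·R_C − I_E·R_E = 17 − 6.66×0.47 − 6.75×0.33 = 11.6 V.
V_CE = 11.6 V > 0.2 V confirms active-region operation.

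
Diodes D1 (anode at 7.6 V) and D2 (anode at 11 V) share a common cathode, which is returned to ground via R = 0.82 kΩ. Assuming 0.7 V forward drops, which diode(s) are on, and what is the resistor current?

Only D2 conducts; I_R ≈ 13 mA

Assume both conduct. Then node N would need to be at both 7.6−0.7 = 6.9 V and 11−0.7 = 10.3 V, which is impossible.
Assume only D2 conducts: V_N = 11 − 0.7 = 10.3 V, so I_R = 10.3/0.82 = 12.6 mA.
Check D1: its anode-to-cathode voltage is 7.6 − 10.3 = -2.7 V < 0.7 V, so it is off. The assumption is consistent.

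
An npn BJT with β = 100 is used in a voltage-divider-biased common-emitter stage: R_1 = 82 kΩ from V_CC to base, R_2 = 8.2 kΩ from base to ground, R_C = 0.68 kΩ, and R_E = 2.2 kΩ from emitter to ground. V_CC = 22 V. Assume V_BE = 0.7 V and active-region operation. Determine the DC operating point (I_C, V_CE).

I_C ≈ 0.57 mA, V_CE ≈ 20 V

Thevenize the base divider: V_Th = V_CC·R_2/(R_1+R_2) = 22×8.2/90.2 = 2 V, R_Th = R_1‖R_2 = 7.45 kΩ.
Base-emitter loop: V_Th = I_B·R_Th + V_BE + (β+1)I_B·R_E, so I_B = (2 − 0.7) / (7.45 + 101×2.2) = 0.00566 mA.
I_C = β·I_B = 100×0.00566 = 0.566 mA, and I_E = (β+1)I_B = 0.572 mA.
V_CE = V_CC − I_C·R_C − I_E·R_E = 22 − 0.566×0.68 − 0.572×2.2 = 20.4 V.
V_CE = 20.4 V > 0.2 V confirms active-region operation.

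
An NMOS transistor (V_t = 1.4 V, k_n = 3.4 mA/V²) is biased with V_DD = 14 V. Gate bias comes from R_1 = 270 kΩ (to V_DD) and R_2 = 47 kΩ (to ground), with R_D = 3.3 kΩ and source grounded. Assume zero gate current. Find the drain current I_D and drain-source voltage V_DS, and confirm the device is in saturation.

V_G = V_DD·R_2/(R_1+R_2) = 14×47/317 = 2.08 V. With the source grounded, V_GS = V_G = 2.08 V.
Assume saturation: I_D = (k_n/2)(V_GS − V_t)² = (3.4/2)×(2.08 − 1.4)² = 1.7×0.676² = 0.776 mA.
V_DS = V_DD − I_D·R_D = 14 − 0.776×3.3 = 11.4 V.
Saturation requires V_DS ≥ V_GS − V_t = 0.676 V; 11.4 ≥ 0.676 ✓.

I_D ≈ 0.78 mA, V_DS ≈ 11 V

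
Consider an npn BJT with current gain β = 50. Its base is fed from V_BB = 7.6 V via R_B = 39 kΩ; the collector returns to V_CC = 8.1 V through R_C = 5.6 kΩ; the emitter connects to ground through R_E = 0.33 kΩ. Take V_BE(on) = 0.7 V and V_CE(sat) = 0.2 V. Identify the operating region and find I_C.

saturation; I_C ≈ 1.3 mA

Assume active: I_B = (7.6 − 0.7)/(39 + 51×0.33) = 0.124 mA, I_C = β·I_B = 6.18 mA.
Then V_CE = 8.1 − 6.18×5.6 − 6.3×0.33 = -28.6 V < 0.2 V — the active assumption fails.
Re-solve with V_CE = 0.2 V. KCL at the emitter: V_E/R_E = (V_BB−0.7−V_E)/R_B + (V_CC−0.2−V_E)/R_C, giving V_E = 0.491 V.
I_C = (V_CC − 0.2 − V_E)/R_C = (7.9 − 0.491)/5.6 = 1.32 mA.
Check: I_B = (6.9 − 0.491)/39 = 0.164 mA, and β·I_B = 8.22 mA > I_C, confirming saturation.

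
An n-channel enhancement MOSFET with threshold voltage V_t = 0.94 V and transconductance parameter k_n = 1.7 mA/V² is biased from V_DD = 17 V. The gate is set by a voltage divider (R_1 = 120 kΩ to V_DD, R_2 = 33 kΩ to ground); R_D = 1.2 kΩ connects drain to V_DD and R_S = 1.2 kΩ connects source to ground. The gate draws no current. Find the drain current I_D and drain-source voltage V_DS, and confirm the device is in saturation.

I_D ≈ 1.3 mA, V_DS ≈ 14 V

V_G = V_DD·R_2/(R_1+R_2) = 17×33/153 = 3.67 V.
Assume saturation: I_D = (k_n/2)(V_GS − V_t)² with V_GS = V_G − I_D·R_S = 3.67 − 1.2·I_D.
Substituting gives 1.22·I_D² − 6.56·I_D + 6.32 = 0, with roots I_D = 1.26 or 4.1 mA.
The root I_D = 4.1 mA gives V_GS = -1.26 V ≤ V_t, so take I_D = 1.26 mA.
Then V_GS = 2.16 V and V_DS = V_DD − I_D(R_D+R_S) = 17 − 1.26×2.4 = 14 V.
Saturation requires V_DS ≥ V_GS − V_t = 1.22 V; 14 ≥ 1.22 ✓.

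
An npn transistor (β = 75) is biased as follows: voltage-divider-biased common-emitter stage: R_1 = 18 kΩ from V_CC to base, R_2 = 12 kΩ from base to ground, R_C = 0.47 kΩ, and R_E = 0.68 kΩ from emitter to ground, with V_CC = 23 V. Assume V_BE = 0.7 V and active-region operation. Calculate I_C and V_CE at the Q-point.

I_C ≈ 11 mA, V_CE ≈ 10 V

Thevenize the base divider: V_Th = V_CC·R_2/(R_1+R_2) = 23×12/30 = 9.2 V, R_Th = R_1‖R_2 = 7.2 kΩ.
Base-emitter loop: V_Th = I_B·R_Th + V_BE + (β+1)I_B·R_E, so I_B = (9.2 − 0.7) / (7.2 + 76×0.68) = 0.144 mA.
I_C = β·I_B = 75×0.144 = 10.8 mA, and I_E = (β+1)I_B = 11 mA.
V_CE = V_CC − I_C·R_C − I_E·R_E = 23 − 10.8×0.47 − 11×0.68 = 10.5 V.
V_CE = 10.5 V > 0.2 V confirms active-region operation.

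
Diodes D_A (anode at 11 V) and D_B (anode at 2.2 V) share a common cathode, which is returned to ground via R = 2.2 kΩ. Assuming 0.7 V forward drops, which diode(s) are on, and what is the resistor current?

Only D_A conducts; I_R ≈ 4.7 mA

Assume both conduct. Then node N would need to be at both 11−0.7 = 10.3 V and 2.2−0.7 = 1.5 V, which is impossible.
Assume only D_A conducts: V_N = 11 − 0.7 = 10.3 V, so I_R = 10.3/2.2 = 4.68 mA.
Check D_B: its anode-to-cathode voltage is 2.2 − 10.3 = -8.1 V < 0.7 V, so it is off. The assumption is consistent.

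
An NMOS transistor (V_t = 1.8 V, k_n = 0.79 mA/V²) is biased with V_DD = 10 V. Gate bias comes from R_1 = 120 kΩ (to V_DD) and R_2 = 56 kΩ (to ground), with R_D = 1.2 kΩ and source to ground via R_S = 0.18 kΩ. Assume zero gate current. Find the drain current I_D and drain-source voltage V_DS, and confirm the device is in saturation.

I_D ≈ 0.63 mA, V_DS ≈ 9.1 V

V_G = V_DD·R_2/(R_1+R_2) = 10×56/176 = 3.18 V.
Assume saturation: I_D = (k_n/2)(V_GS − V_t)² with V_GS = V_G − I_D·R_S = 3.18 − 0.18·I_D.
Substituting gives 0.0128·I_D² − 1.2·I_D + 0.754 = 0, with roots I_D = 0.635 or 92.9 mA.
The root I_D = 92.9 mA gives V_GS = -13.5 V ≤ V_t, so take I_D = 0.635 mA.
Then V_GS = 3.07 V and V_DS = V_DD − I_D(R_D+R_S) = 10 − 0.635×1.38 = 9.12 V.
Saturation requires V_DS ≥ V_GS − V_t = 1.27 V; 9.12 ≥ 1.27 ✓.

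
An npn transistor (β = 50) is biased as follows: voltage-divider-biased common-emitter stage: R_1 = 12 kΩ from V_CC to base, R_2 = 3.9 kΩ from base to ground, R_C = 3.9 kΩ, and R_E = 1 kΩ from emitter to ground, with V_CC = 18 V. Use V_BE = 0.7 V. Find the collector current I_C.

Thevenize the base divider: V_Th = V_CC·R_2/(R_1+R_2) = 18×3.9/15.9 = 4.42 V, R_Th = R_1‖R_2 = 2.94 kΩ.
Base-emitter loop: V_Th = I_B·R_Th + V_BE + (β+1)I_B·R_E, so I_B = (4.42 − 0.7) / (2.94 + 51×1) = 0.0689 mA.
I_C = β·I_B = 50×0.0689 = 3.44 mA, and I_E = (β+1)I_B = 3.51 mA.
V_CE = V_CC − I_C·R_C − I_E·R_E = 18 − 3.44×3.9 − 3.51×1 = 1.06 V.
V_CE = 1.06 V > 0.2 V confirms active-region operation.

I_C ≈ 3.4 mA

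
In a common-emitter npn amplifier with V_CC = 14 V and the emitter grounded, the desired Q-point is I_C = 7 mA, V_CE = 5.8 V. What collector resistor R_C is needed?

Collector loop: V_CC = I_C·R_C + V_CE.
R_C = (V_CC − V_CE)/I_C = (14 − 5.8)/7 = 1.17 kΩ.

R_C ≈ 1.2 kΩ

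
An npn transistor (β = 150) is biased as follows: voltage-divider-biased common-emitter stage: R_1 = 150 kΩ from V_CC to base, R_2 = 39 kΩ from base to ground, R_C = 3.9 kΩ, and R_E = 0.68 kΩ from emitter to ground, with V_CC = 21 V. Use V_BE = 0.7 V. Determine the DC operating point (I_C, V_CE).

I_C ≈ 4.1 mA, V_CE ≈ 2.3 V

Thevenize the base divider: V_Th = V_CC·R_2/(R_1+R_2) = 21×39/189 = 4.33 V, R_Th = R_1‖R_2 = 31 kΩ.
Base-emitter loop: V_Th = I_B·R_Th + V_BE + (β+1)I_B·R_E, so I_B = (4.33 − 0.7) / (31 + 151×0.68) = 0.0272 mA.
I_C = β·I_B = 150×0.0272 = 4.08 mA, and I_E = (β+1)I_B = 4.11 mA.
V_CE = V_CC − I_C·R_C − I_E·R_E = 21 − 4.08×3.9 − 4.11×0.68 = 2.3 V.
V_CE = 2.3 V > 0.2 V confirms active-region operation.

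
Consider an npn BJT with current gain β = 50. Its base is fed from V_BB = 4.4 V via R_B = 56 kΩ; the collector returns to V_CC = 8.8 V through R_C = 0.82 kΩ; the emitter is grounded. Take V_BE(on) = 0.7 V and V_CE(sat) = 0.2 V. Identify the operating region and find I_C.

active; I_C ≈ 3.3 mA

Assume active. Base-emitter loop: I_B = (V_BB − V_BE)/R_B = (4.4 − 0.7)/56 = 0.0661 mA.
I_C = β·I_B = 50×0.0661 = 3.3 mA.
V_CE = V_CC − I_C·R_C = 8.8 − 3.3×0.82 = 6.09 V > V_CE(sat), so the active-region assumption holds.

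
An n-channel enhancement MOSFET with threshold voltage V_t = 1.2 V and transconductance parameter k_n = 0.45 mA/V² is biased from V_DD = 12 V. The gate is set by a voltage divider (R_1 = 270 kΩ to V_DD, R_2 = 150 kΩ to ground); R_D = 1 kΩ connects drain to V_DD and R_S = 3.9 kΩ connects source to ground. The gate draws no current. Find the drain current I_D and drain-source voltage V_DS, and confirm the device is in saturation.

V_G = V_DD·R_2/(R_1+R_2) = 12×150/420 = 4.29 V.
Assume saturation: I_D = (k_n/2)(V_GS − V_t)² with V_GS = V_G − I_D·R_S = 4.29 − 3.9·I_D.
Substituting gives 3.42·I_D² − 6.42·I_D + 2.14 = 0, with roots I_D = 0.435 or 1.44 mA.
The root I_D = 1.44 mA gives V_GS = -1.33 V ≤ V_t, so take I_D = 0.435 mA.
Then V_GS = 2.59 V and V_DS = V_DD − I_D(R_D+R_S) = 12 − 0.435×4.9 = 9.87 V.
Saturation requires V_DS ≥ V_GS − V_t = 1.39 V; 9.87 ≥ 1.39 ✓.

I_D ≈ 0.43 mA, V_DS ≈ 9.9 V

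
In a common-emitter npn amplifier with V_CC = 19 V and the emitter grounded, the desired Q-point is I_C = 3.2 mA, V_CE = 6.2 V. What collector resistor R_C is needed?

R_C ≈ 4 kΩ

Collector loop: V_CC = I_C·R_C + V_CE.
R_C = (V_CC − V_CE)/I_C = (19 − 6.2)/3.2 = 4 kΩ.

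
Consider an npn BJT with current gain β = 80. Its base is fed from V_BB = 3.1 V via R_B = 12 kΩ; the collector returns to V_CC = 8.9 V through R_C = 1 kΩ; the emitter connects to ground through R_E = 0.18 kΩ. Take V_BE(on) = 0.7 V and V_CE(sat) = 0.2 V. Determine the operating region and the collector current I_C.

active; I_C ≈ 7.2 mA

Assume active. Base-emitter loop: I_B = (V_BB − V_BE)/(R_B + (β+1)R_E) = (3.1 − 0.7)/(12 + 81×0.18) = 0.0903 mA.
I_C = β·I_B = 80×0.0903 = 7.22 mA.
V_CE = V_CC − I_C·R_C − I_E·R_E = 8.9 − 7.22×1 − 7.31×0.18 = 0.36 V > V_CE(sat), so the active-region assumption holds.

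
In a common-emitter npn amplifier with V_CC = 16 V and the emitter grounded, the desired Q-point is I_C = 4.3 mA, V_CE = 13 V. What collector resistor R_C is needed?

Collector loop: V_CC = I_C·R_C + V_CE.
R_C = (V_CC − V_CE)/I_C = (16 − 13)/4.3 = 0.698 kΩ.

R_C ≈ 0.7 kΩ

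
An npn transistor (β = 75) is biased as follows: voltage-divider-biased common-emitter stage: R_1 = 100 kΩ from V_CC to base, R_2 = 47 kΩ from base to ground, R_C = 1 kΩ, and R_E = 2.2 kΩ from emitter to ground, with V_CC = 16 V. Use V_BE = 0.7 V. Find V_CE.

Thevenize the base divider: V_Th = V_CC·R_2/(R_1+R_2) = 16×47/147 = 5.12 V, R_Th = R_1‖R_2 = 32 kΩ.
Base-emitter loop: V_Th = I_B·R_Th + V_BE + (β+1)I_B·R_E, so I_B = (5.12 − 0.7) / (32 + 76×2.2) = 0.0222 mA.
I_C = β·I_B = 75×0.0222 = 1.66 mA, and I_E = (β+1)I_B = 1.68 mA.
V_CE = V_CC − I_C·R_C − I_E·R_E = 16 − 1.66×1 − 1.68×2.2 = 10.6 V.
V_CE = 10.6 V > 0.2 V confirms active-region operation.

V_CE ≈ 11 V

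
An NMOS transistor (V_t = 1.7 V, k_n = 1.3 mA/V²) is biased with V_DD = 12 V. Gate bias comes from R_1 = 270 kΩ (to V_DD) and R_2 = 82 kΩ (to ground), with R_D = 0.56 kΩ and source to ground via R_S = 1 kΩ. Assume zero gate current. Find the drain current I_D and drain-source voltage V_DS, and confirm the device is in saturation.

V_G = V_DD·R_2/(R_1+R_2) = 12×82/352 = 2.8 V.
Assume saturation: I_D = (k_n/2)(V_GS − V_t)² with V_GS = V_G − I_D·R_S = 2.8 − 1·I_D.
Substituting gives 0.65·I_D² − 2.42·I_D + 0.78 = 0, with roots I_D = 0.356 or 3.37 mA.
The root I_D = 3.37 mA gives V_GS = -0.578 V ≤ V_t, so take I_D = 0.356 mA.
Then V_GS = 2.44 V and V_DS = V_DD − I_D(R_D+R_S) = 12 − 0.356×1.56 = 11.4 V.
Saturation requires V_DS ≥ V_GS − V_t = 0.74 V; 11.4 ≥ 0.74 ✓.

I_D ≈ 0.36 mA, V_DS ≈ 11 V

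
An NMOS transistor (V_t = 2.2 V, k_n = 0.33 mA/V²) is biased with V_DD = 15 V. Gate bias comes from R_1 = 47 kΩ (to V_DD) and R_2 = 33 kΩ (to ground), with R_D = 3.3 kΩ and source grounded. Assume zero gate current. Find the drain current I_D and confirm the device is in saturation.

V_G = V_DD·R_2/(R_1+R_2) = 15×33/80 = 6.19 V. With the source grounded, V_GS = V_G = 6.19 V.
Assume saturation: I_D = (k_n/2)(V_GS − V_t)² = (0.33/2)×(6.19 − 2.2)² = 0.165×3.99² = 2.62 mA.
V_DS = V_DD − I_D·R_D = 15 − 2.62×3.3 = 6.34 V.
Saturation requires V_DS ≥ V_GS − V_t = 3.99 V; 6.34 ≥ 3.99 ✓.

I_D ≈ 2.6 mA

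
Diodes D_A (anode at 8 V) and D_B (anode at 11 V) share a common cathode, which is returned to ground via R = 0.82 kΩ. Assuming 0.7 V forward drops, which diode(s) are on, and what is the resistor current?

Assume both conduct. Then node N would need to be at both 8−0.7 = 7.3 V and 11−0.7 = 10.3 V, which is impossible.
Assume only D_B conducts: V_N = 11 − 0.7 = 10.3 V, so I_R = 10.3/0.82 = 12.6 mA.
Check D_A: its anode-to-cathode voltage is 8 − 10.3 = -2.3 V < 0.7 V, so it is off. The assumption is consistent.

Only D_B conducts; I_R ≈ 13 mA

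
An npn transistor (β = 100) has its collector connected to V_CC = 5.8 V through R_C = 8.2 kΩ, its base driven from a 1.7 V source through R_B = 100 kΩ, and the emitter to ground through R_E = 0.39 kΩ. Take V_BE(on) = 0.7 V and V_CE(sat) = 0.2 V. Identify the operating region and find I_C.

Assume active: I_B = (1.7 − 0.7)/(100 + 101×0.39) = 0.00717 mA, I_C = β·I_B = 0.717 mA.
Then V_CE = 5.8 − 0.717×8.2 − 0.725×0.39 = -0.365 V < 0.2 V — the active assumption fails.
Re-solve with V_CE = 0.2 V. KCL at the emitter: V_E/R_E = (V_BB−0.7−V_E)/R_B + (V_CC−0.2−V_E)/R_C, giving V_E = 0.257 V.
I_C = (V_CC − 0.2 − V_E)/R_C = (5.6 − 0.257)/8.2 = 0.652 mA.
Check: I_B = (1 − 0.257)/100 = 0.00743 mA, and β·I_B = 0.743 mA > I_C, confirming saturation.

saturation; I_C ≈ 0.65 mA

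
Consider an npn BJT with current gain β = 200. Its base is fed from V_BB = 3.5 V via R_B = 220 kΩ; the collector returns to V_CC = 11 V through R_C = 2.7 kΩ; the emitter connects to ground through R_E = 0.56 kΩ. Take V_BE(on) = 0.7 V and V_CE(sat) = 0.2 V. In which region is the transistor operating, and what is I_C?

active; I_C ≈ 1.7 mA

Assume active. Base-emitter loop: I_B = (V_BB − V_BE)/(R_B + (β+1)R_E) = (3.5 − 0.7)/(220 + 201×0.56) = 0.00842 mA.
I_C = β·I_B = 200×0.00842 = 1.68 mA.
V_CE = V_CC − I_C·R_C − I_E·R_E = 11 − 1.68×2.7 − 1.69×0.56 = 5.51 V > V_CE(sat), so the active-region assumption holds.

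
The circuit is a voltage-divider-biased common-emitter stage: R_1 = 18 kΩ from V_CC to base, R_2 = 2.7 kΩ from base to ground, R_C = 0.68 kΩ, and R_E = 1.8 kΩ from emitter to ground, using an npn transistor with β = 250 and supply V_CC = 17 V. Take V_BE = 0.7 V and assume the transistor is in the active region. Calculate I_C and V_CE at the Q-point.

I_C ≈ 0.84 mA, V_CE ≈ 15 V

Thevenize the base divider: V_Th = V_CC·R_2/(R_1+R_2) = 17×2.7/20.7 = 2.22 V, R_Th = R_1‖R_2 = 2.35 kΩ.
Base-emitter loop: V_Th = I_B·R_Th + V_BE + (β+1)I_B·R_E, so I_B = (2.22 − 0.7) / (2.35 + 251×1.8) = 0.00334 mA.
I_C = β·I_B = 250×0.00334 = 0.835 mA, and I_E = (β+1)I_B = 0.839 mA.
V_CE = V_CC − I_C·R_C − I_E·R_E = 17 − 0.835×0.68 − 0.839×1.8 = 14.9 V.
V_CE = 14.9 V > 0.2 V confirms active-region operation.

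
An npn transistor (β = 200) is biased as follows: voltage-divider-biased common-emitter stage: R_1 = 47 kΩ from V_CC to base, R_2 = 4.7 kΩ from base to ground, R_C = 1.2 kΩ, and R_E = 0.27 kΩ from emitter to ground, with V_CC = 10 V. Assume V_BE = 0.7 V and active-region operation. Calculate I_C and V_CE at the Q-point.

Thevenize the base divider: V_Th = V_CC·R_2/(R_1+R_2) = 10×4.7/51.7 = 0.909 V, R_Th = R_1‖R_2 = 4.27 kΩ.
Base-emitter loop: V_Th = I_B·R_Th + V_BE + (β+1)I_B·R_E, so I_B = (0.909 − 0.7) / (4.27 + 201×0.27) = 0.00357 mA.
I_C = β·I_B = 200×0.00357 = 0.714 mA, and I_E = (β+1)I_B = 0.718 mA.
V_CE = V_CC − I_C·R_C − I_E·R_E = 10 − 0.714×1.2 − 0.718×0.27 = 8.95 V.
V_CE = 8.95 V > 0.2 V confirms active-region operation.

I_C ≈ 0.71 mA, V_CE ≈ 8.9 V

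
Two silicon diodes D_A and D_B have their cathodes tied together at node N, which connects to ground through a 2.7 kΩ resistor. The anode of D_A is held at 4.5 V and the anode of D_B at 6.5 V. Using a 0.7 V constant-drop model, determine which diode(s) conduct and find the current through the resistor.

Only D_B conducts; I_R ≈ 2.1 mA

Assume both conduct. Then node N would need to be at both 4.5−0.7 = 3.8 V and 6.5−0.7 = 5.8 V, which is impossible.
Assume only D_B conducts: V_N = 6.5 − 0.7 = 5.8 V, so I_R = 5.8/2.7 = 2.15 mA.
Check D_A: its anode-to-cathode voltage is 4.5 − 5.8 = -1.3 V < 0.7 V, so it is off. The assumption is consistent.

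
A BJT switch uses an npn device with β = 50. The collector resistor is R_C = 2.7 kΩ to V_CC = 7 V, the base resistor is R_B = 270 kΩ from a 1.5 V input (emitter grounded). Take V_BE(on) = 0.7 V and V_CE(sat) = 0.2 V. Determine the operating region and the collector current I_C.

Assume active. Base-emitter loop: I_B = (V_BB − V_BE)/R_B = (1.5 − 0.7)/270 = 0.00296 mA.
I_C = β·I_B = 50×0.00296 = 0.148 mA.
V_CE = V_CC − I_C·R_C = 7 − 0.148×2.7 = 6.6 V > V_CE(sat), so the active-region assumption holds.

active; I_C ≈ 0.15 mA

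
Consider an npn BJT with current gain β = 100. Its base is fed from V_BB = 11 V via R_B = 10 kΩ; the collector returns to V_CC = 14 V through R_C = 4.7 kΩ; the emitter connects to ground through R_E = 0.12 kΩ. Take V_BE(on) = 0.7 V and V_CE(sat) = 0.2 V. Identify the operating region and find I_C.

saturation; I_C ≈ 2.8 mA

Assume active: I_B = (11 − 0.7)/(10 + 101×0.12) = 0.466 mA, I_C = β·I_B = 46.6 mA.
Then V_CE = 14 − 46.6×4.7 − 47×0.12 = -210 V < 0.2 V — the active assumption fails.
Re-solve with V_CE = 0.2 V. KCL at the emitter: V_E/R_E = (V_BB−0.7−V_E)/R_B + (V_CC−0.2−V_E)/R_C, giving V_E = 0.459 V.
I_C = (V_CC − 0.2 − V_E)/R_C = (13.8 − 0.459)/4.7 = 2.84 mA.
Check: I_B = (10.3 − 0.459)/10 = 0.984 mA, and β·I_B = 98.4 mA > I_C, confirming saturation.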